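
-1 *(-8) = 8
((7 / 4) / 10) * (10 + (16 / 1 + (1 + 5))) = 28 / 5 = 5.60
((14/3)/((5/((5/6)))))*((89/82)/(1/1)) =623/738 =0.84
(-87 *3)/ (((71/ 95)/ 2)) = -49590/ 71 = -698.45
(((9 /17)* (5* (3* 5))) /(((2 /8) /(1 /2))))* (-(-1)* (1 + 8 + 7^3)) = 475200 /17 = 27952.94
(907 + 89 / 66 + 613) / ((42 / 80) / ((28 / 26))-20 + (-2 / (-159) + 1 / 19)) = -4044474520 / 51700231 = -78.23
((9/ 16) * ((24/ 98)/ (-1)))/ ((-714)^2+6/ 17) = -153/ 566213816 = -0.00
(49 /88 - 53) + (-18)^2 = 23897 /88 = 271.56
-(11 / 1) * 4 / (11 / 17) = -68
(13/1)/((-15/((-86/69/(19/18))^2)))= -1153776/954845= -1.21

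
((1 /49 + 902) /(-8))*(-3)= 132597 /392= 338.26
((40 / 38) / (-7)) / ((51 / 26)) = -520 / 6783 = -0.08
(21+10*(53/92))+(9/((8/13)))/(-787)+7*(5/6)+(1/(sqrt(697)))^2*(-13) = 9858039295/302793528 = 32.56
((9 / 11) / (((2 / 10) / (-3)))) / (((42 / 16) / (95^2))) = -3249000 / 77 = -42194.81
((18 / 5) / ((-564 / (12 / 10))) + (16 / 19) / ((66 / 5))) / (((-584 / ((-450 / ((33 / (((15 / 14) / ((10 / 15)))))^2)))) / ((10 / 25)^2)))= 1116639 / 68024982256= 0.00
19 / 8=2.38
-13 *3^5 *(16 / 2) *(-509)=12863448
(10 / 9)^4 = 10000 / 6561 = 1.52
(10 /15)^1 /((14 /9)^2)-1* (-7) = 713 /98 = 7.28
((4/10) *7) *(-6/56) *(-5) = 3/2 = 1.50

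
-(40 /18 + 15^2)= -2045 /9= -227.22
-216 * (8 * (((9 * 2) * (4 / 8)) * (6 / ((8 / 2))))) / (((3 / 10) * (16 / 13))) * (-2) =126360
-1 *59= -59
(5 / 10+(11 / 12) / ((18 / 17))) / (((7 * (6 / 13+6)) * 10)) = 767 / 254016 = 0.00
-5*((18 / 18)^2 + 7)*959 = -38360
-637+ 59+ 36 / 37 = -21350 / 37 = -577.03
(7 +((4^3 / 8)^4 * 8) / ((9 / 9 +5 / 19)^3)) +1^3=439192 / 27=16266.37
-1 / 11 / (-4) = 1 / 44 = 0.02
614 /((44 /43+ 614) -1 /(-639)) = 16870878 /16899037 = 1.00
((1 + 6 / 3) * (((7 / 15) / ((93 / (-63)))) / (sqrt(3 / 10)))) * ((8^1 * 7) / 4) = -686 * sqrt(30) / 155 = -24.24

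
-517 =-517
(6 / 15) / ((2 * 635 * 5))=1 / 15875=0.00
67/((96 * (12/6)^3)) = 67/768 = 0.09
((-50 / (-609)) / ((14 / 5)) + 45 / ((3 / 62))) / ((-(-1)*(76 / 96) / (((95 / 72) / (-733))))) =-19823575 / 9374337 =-2.11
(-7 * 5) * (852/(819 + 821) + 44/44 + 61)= -179431/82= -2188.18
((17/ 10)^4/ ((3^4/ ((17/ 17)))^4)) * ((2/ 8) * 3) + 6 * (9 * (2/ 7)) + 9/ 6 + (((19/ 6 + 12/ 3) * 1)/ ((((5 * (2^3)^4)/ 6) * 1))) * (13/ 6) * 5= 8717466278435441/ 514264826880000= 16.95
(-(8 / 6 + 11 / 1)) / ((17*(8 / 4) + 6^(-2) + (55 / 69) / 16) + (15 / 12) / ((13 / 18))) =-531024 / 1541765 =-0.34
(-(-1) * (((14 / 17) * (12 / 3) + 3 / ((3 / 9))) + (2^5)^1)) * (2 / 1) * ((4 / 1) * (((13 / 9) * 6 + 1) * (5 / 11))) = 291160 / 187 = 1557.01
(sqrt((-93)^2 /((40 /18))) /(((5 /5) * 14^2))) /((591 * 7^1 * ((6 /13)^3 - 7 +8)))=204321 * sqrt(5) /6521952920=0.00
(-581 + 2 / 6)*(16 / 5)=-27872 / 15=-1858.13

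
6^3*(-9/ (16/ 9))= -2187/ 2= -1093.50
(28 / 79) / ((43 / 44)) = 1232 / 3397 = 0.36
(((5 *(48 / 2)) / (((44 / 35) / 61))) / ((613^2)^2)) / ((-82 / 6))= -192150 / 63682255953811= -0.00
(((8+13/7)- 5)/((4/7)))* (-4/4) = -17/2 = -8.50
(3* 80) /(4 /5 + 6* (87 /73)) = 43800 /1451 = 30.19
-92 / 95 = -0.97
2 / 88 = 1 / 44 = 0.02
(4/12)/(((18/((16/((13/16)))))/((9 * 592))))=75776/39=1942.97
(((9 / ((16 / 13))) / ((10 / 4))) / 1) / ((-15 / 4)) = -39 / 50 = -0.78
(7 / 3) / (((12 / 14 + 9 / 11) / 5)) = 2695 / 387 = 6.96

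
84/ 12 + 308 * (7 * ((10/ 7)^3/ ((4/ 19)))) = 29864.14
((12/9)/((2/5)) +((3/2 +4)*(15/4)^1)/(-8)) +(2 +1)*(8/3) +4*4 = 4753/192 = 24.76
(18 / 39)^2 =36 / 169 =0.21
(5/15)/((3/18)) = 2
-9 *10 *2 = -180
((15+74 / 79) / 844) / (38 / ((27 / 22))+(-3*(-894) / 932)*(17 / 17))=7920369 / 14194753654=0.00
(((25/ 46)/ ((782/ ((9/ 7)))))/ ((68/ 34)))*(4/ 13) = 225/ 1636726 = 0.00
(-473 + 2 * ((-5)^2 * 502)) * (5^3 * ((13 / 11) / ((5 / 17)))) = 136064175 / 11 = 12369470.45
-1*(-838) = 838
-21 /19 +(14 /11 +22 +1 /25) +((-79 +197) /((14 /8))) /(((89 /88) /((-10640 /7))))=-329806622818 /3255175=-101317.63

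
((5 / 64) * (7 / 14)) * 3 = 15 / 128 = 0.12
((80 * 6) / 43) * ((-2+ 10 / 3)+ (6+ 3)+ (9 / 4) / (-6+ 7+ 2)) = 5320 / 43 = 123.72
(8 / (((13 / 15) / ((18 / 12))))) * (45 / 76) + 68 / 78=517 / 57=9.07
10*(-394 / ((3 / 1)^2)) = -3940 / 9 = -437.78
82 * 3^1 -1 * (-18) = 264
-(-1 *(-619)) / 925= -619 / 925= -0.67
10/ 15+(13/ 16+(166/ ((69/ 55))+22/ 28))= 1040063/ 7728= 134.58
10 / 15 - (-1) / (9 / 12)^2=22 / 9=2.44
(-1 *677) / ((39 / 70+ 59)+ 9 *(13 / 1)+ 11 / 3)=-142170 / 37847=-3.76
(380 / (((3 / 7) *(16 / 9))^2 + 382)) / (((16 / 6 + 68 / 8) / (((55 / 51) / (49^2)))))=17100 / 428014559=0.00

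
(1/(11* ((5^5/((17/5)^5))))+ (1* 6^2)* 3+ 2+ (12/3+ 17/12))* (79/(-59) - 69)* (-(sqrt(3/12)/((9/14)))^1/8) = 86450670727379/109518750000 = 789.37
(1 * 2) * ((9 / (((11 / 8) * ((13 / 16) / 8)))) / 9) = 2048 / 143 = 14.32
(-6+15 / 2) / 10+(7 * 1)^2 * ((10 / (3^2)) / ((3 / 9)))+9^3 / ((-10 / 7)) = -20809 / 60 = -346.82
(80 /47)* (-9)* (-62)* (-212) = -9463680 /47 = -201354.89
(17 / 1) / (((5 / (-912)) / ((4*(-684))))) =42418944 / 5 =8483788.80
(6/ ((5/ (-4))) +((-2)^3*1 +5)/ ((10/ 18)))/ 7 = -51/ 35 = -1.46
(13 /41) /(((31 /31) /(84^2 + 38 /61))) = 5595902 /2501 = 2237.47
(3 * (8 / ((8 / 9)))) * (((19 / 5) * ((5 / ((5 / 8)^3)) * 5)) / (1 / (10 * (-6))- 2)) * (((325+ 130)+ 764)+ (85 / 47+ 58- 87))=-35310422016 / 5687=-6208971.69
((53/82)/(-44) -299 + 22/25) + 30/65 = -349051537/1172600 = -297.67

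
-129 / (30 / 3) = -129 / 10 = -12.90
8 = 8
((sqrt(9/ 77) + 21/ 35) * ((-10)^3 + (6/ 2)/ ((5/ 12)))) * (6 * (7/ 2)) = -312732/ 25-44676 * sqrt(77)/ 55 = -19637.10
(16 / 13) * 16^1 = 256 / 13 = 19.69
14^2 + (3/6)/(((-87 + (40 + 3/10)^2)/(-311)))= 195.90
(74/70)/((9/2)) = 74/315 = 0.23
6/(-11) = -6/11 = -0.55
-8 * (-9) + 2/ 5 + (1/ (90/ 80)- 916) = -37922/ 45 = -842.71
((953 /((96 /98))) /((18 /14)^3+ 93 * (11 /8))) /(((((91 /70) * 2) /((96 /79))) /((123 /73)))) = 52535992880 /8914576697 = 5.89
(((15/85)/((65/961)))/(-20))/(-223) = 2883/4928300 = 0.00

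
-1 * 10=-10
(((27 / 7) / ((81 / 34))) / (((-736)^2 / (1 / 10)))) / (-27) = -17 / 1535708160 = -0.00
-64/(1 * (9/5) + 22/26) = -24.19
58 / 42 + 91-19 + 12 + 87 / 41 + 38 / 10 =393059 / 4305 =91.30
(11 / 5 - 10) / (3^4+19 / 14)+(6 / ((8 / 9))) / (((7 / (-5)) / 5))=-24.20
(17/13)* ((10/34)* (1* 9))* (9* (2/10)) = 81/13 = 6.23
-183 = -183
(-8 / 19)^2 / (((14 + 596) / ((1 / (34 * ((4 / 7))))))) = 28 / 1871785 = 0.00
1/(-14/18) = -9/7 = -1.29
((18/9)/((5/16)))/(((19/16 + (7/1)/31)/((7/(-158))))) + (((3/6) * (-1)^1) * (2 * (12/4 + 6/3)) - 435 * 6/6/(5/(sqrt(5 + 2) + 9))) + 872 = -146.38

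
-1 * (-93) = 93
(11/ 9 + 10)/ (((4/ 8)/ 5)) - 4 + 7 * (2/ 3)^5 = 26522/ 243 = 109.14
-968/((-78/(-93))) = -15004/13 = -1154.15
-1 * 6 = -6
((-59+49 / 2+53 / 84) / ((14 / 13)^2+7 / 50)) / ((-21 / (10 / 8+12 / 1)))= 637066625 / 38748024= 16.44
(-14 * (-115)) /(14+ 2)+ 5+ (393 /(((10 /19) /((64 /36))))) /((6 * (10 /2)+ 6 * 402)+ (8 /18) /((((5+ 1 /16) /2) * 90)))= 34020611941 /320439496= 106.17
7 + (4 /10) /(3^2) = 317 /45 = 7.04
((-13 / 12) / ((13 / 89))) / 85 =-89 / 1020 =-0.09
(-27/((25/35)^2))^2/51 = 583443/10625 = 54.91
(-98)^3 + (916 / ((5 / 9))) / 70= -164704478 / 175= -941168.45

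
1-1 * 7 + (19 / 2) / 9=-89 / 18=-4.94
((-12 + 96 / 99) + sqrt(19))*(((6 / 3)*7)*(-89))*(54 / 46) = 9758.23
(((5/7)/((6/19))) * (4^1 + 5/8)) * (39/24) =45695/2688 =17.00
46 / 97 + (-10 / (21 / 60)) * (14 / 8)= -4804 / 97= -49.53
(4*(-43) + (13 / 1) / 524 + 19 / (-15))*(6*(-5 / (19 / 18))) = 4923.72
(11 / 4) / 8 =11 / 32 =0.34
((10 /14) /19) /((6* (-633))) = -5 /505134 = -0.00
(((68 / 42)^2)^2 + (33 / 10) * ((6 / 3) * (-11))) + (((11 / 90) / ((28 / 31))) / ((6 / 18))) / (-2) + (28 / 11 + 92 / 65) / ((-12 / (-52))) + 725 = 23146510913 / 34228656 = 676.23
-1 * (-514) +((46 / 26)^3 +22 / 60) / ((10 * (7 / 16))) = 594417158 / 1153425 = 515.35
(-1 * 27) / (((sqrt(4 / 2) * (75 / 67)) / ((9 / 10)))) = -5427 * sqrt(2) / 500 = -15.35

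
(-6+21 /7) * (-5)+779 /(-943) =326 /23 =14.17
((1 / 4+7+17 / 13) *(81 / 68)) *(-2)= -36045 / 1768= -20.39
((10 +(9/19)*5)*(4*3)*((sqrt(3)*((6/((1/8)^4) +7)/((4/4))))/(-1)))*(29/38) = -1005198870*sqrt(3)/361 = -4822868.46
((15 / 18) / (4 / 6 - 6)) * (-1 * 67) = 335 / 32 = 10.47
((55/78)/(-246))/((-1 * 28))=0.00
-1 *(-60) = 60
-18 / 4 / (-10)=9 / 20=0.45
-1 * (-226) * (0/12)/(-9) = 0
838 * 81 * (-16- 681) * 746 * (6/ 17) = -12456699048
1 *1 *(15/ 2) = 15/ 2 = 7.50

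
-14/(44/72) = -252/11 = -22.91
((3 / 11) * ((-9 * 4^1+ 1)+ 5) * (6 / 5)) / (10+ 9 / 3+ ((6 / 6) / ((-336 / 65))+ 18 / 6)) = -36288 / 58421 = -0.62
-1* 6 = -6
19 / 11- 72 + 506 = 4793 / 11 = 435.73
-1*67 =-67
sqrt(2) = 1.41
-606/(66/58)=-5858/11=-532.55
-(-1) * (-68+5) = -63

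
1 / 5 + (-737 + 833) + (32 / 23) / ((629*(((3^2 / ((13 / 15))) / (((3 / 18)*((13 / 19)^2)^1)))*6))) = 610431653897 / 6345443205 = 96.20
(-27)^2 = 729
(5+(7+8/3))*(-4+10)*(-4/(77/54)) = -1728/7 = -246.86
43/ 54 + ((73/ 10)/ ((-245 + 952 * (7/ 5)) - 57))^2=0.80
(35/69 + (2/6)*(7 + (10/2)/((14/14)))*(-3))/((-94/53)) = 42029/6486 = 6.48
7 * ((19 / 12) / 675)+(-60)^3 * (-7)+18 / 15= 12247209853 / 8100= 1512001.22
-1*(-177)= 177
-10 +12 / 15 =-46 / 5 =-9.20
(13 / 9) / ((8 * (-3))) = -13 / 216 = -0.06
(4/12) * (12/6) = 2/3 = 0.67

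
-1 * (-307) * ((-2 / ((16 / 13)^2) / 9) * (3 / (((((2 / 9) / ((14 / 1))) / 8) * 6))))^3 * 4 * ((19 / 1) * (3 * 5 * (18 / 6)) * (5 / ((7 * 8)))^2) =-221718868063875 / 524288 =-422895179.87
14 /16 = 7 /8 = 0.88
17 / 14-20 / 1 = -263 / 14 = -18.79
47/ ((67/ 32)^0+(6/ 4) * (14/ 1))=47/ 22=2.14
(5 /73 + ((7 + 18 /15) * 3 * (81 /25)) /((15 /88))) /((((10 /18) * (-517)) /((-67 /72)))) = 1429594343 /943525000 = 1.52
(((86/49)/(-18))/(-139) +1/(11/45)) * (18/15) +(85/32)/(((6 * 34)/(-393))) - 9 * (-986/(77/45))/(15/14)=696248364023/143848320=4840.16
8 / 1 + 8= 16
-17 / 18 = -0.94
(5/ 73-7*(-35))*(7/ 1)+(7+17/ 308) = 38729469/ 22484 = 1722.53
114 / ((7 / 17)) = 1938 / 7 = 276.86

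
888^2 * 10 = 7885440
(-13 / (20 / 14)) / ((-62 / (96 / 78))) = 28 / 155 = 0.18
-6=-6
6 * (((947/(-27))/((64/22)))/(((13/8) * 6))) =-7.42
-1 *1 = -1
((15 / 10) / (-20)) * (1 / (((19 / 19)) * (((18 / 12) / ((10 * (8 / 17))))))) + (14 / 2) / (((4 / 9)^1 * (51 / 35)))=719 / 68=10.57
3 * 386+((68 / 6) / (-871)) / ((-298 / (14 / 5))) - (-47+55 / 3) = 770022146 / 648895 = 1186.67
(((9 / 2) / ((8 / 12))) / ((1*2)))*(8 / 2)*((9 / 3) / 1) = 81 / 2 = 40.50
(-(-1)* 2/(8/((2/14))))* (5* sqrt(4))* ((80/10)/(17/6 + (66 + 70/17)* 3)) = 408/30443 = 0.01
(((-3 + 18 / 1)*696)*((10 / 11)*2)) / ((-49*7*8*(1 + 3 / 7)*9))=-290 / 539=-0.54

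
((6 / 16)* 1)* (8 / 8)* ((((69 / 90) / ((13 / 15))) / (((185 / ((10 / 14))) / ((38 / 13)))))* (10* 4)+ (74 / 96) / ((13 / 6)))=793257 / 2801344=0.28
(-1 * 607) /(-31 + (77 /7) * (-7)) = 607 /108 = 5.62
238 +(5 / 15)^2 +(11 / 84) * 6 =30101 / 126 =238.90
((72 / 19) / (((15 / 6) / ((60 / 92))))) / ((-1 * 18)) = -24 / 437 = -0.05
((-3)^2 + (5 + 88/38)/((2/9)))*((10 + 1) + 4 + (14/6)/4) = 653.27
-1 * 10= -10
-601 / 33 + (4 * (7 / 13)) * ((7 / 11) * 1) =-7225 / 429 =-16.84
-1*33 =-33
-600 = -600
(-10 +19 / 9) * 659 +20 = -46609 / 9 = -5178.78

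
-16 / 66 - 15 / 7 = -551 / 231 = -2.39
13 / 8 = 1.62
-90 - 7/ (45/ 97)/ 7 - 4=-4327/ 45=-96.16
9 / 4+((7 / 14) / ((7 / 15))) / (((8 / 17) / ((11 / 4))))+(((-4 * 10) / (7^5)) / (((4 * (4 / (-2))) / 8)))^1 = 9157573 / 1075648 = 8.51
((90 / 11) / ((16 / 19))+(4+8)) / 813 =0.03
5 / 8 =0.62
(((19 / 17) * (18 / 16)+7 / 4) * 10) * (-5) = -10225 / 68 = -150.37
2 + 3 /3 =3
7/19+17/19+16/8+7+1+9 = 385/19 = 20.26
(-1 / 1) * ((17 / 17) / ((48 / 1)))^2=-1 / 2304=-0.00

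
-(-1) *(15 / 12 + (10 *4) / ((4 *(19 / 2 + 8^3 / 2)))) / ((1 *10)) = 547 / 4248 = 0.13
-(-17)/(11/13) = 221/11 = 20.09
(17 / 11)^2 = 289 / 121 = 2.39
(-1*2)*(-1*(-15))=-30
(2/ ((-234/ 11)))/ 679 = -11/ 79443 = -0.00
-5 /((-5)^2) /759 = -1 /3795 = -0.00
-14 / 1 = -14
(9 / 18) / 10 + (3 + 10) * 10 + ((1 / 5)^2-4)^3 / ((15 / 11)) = 26409573 / 312500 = 84.51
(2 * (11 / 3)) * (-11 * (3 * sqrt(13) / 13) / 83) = -242 * sqrt(13) / 1079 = -0.81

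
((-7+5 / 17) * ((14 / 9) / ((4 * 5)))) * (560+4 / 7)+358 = 5578 / 85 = 65.62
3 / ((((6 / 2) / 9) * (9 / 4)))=4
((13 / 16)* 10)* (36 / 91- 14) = -110.54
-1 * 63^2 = -3969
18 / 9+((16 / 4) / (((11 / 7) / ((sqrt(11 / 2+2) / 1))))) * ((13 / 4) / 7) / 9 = 13 * sqrt(30) / 198+2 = 2.36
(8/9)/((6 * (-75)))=-4/2025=-0.00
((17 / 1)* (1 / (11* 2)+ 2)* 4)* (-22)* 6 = -18360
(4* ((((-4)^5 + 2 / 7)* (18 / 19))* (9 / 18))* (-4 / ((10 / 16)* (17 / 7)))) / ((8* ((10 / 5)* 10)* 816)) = 10749 / 274550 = 0.04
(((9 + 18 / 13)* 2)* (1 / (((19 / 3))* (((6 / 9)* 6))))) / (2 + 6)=405 / 3952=0.10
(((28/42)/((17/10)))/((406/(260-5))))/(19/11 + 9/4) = 88/1421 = 0.06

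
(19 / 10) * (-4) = -38 / 5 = -7.60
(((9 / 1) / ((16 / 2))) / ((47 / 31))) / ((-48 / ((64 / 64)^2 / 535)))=-93 / 3218560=-0.00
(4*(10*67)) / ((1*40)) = 67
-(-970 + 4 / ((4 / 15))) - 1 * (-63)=1018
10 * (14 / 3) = 140 / 3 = 46.67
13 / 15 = 0.87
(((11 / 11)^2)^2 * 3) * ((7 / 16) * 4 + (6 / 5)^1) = 177 / 20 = 8.85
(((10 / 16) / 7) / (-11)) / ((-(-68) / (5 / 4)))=-0.00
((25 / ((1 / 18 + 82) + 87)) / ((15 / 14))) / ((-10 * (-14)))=3 / 3043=0.00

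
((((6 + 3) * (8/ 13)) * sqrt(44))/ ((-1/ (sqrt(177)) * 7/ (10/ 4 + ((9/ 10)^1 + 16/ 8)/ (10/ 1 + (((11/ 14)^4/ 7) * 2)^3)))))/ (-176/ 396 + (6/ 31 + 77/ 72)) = -1345664124527003286976 * sqrt(1947)/ 249494833058927559285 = -237.99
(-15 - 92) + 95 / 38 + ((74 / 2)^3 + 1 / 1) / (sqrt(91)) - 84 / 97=-20441 / 194 + 50654*sqrt(91) / 91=5204.62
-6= -6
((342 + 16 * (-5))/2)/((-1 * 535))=-131/535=-0.24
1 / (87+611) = 1 / 698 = 0.00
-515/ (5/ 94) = -9682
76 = 76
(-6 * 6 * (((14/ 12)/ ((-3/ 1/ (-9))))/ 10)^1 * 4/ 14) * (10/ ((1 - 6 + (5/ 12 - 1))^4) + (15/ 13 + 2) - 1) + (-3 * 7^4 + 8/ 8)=-7209.79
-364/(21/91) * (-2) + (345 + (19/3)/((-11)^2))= 423466/121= 3499.72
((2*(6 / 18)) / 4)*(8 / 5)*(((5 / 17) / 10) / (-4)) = -1 / 510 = -0.00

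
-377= -377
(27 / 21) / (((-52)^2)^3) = 9 / 138394267648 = 0.00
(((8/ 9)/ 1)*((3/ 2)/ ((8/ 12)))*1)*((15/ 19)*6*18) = 3240/ 19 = 170.53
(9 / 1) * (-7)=-63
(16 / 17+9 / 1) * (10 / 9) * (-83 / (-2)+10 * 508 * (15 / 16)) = 8118760 / 153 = 53063.79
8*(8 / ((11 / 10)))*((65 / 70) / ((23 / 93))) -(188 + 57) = -47015 / 1771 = -26.55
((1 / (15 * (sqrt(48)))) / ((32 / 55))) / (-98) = -11 * sqrt(3) / 112896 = -0.00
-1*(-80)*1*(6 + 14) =1600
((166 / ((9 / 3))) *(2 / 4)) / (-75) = -83 / 225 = -0.37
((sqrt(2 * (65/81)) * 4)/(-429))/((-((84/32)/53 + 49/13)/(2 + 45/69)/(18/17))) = 0.01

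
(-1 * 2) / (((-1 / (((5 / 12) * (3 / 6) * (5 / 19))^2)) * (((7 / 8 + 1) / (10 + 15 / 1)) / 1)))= 3125 / 38988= 0.08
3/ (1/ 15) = 45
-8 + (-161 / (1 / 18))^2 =8398396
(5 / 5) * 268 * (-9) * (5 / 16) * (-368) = 277380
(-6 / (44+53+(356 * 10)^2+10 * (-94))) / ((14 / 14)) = -6 / 12672757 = -0.00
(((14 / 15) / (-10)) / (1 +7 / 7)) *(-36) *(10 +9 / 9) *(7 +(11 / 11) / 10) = 16401 / 125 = 131.21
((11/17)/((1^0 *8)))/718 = 11/97648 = 0.00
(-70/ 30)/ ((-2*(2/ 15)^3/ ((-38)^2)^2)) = 1026277875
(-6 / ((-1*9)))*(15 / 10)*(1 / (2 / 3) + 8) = 9.50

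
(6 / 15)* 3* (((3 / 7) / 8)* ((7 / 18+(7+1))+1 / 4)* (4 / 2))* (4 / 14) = 0.32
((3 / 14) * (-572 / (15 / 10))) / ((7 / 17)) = -9724 / 49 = -198.45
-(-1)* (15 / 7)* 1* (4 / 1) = 60 / 7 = 8.57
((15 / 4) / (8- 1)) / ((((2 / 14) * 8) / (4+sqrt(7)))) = 15 * sqrt(7) / 32+15 / 8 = 3.12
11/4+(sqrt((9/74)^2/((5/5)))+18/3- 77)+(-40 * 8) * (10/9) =-564347/1332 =-423.68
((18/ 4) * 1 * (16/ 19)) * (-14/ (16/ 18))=-1134/ 19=-59.68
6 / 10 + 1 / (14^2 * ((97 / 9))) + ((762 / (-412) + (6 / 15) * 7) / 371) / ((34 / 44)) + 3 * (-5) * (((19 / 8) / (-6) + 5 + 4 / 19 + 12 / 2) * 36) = -244690149335008 / 41903802605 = -5839.33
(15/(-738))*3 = -5/82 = -0.06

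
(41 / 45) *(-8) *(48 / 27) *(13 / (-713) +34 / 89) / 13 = -0.36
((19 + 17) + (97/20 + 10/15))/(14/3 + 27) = 2491/1900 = 1.31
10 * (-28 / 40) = -7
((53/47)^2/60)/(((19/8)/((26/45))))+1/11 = 29937173/311634675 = 0.10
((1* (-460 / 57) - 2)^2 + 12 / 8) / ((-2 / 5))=-3343495 / 12996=-257.27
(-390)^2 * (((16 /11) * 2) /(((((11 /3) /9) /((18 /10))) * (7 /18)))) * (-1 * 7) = -4257826560 /121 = -35188649.26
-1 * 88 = -88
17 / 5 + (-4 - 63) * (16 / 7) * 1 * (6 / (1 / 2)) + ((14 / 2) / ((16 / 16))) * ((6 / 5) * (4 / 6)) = -12801 / 7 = -1828.71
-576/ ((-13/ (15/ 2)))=4320/ 13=332.31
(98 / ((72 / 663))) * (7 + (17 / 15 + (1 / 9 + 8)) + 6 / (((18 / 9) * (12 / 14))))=19243133 / 1080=17817.72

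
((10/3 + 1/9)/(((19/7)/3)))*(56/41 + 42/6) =74431/2337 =31.85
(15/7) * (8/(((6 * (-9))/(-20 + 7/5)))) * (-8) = -992/21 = -47.24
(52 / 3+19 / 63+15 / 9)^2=372.55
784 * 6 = 4704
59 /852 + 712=606683 /852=712.07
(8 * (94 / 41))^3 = 425259008 / 68921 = 6170.24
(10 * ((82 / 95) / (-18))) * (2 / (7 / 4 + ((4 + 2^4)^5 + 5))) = -656 / 2188804617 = -0.00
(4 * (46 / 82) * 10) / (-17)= -1.32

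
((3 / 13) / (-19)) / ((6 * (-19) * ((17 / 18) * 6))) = 3 / 159562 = 0.00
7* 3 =21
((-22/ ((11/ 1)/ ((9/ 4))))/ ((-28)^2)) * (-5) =45/ 1568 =0.03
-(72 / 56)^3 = -729 / 343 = -2.13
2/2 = 1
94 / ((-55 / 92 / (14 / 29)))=-121072 / 1595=-75.91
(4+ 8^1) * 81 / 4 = 243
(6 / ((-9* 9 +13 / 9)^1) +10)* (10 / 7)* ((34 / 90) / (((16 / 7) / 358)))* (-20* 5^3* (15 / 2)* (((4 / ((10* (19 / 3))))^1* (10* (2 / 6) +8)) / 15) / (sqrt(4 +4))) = -265376.19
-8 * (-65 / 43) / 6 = 260 / 129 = 2.02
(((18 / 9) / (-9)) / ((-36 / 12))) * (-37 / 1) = -74 / 27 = -2.74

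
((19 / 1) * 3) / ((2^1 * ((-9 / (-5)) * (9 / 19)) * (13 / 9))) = 1805 / 78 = 23.14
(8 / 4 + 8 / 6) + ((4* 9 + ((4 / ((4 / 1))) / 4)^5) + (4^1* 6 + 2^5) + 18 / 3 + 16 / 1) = 117.33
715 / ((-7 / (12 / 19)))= -8580 / 133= -64.51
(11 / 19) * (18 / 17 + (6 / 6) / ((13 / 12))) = 4818 / 4199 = 1.15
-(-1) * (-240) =-240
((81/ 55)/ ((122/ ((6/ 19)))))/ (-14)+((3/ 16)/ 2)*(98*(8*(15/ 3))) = 163983891/ 446215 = 367.50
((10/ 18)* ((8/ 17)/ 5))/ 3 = 8/ 459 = 0.02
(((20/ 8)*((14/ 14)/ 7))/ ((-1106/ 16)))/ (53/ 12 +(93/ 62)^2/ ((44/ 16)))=-2640/ 2674861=-0.00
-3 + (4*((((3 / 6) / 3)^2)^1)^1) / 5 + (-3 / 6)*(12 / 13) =-2012 / 585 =-3.44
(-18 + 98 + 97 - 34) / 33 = 13 / 3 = 4.33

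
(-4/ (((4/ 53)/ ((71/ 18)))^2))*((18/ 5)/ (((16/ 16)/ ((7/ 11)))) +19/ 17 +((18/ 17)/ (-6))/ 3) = -410644901/ 11220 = -36599.37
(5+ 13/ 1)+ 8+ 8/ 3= 86/ 3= 28.67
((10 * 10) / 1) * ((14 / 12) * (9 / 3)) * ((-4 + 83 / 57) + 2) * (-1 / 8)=5425 / 228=23.79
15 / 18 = 5 / 6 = 0.83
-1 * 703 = -703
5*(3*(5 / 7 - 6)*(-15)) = 8325 / 7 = 1189.29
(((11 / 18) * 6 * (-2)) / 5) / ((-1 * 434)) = 11 / 3255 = 0.00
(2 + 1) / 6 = 1 / 2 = 0.50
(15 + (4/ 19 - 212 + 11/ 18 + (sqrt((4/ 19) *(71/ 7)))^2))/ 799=-464539/ 1912806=-0.24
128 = 128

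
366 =366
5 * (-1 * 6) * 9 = -270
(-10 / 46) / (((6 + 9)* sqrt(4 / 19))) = -sqrt(19) / 138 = -0.03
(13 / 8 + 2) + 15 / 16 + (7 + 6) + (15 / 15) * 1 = 297 / 16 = 18.56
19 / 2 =9.50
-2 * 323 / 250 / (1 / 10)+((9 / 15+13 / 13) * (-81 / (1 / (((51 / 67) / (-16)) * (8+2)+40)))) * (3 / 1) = -25783057 / 1675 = -15392.87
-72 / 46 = -36 / 23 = -1.57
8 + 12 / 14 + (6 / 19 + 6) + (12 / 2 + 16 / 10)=15144 / 665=22.77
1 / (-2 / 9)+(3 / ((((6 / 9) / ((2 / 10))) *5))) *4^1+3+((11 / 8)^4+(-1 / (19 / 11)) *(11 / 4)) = 1.20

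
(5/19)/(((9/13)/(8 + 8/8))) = 65/19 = 3.42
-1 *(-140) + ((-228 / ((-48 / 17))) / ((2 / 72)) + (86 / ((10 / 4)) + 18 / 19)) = 292823 / 95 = 3082.35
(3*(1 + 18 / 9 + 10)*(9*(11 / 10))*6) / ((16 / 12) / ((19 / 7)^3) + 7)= 238343391 / 727055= 327.82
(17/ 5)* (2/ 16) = 17/ 40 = 0.42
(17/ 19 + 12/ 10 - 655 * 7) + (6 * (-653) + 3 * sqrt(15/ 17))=-807586/ 95 + 3 * sqrt(255)/ 17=-8498.09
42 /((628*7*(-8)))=-3 /2512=-0.00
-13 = -13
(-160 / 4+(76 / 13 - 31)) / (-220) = 77 / 260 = 0.30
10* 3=30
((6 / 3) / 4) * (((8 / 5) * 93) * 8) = 2976 / 5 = 595.20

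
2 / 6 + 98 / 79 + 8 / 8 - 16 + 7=-1523 / 237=-6.43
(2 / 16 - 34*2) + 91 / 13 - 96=-1255 / 8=-156.88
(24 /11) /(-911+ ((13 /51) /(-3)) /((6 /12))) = -0.00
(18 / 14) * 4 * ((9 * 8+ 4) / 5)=2736 / 35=78.17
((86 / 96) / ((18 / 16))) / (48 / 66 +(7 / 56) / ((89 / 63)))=168388 / 172503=0.98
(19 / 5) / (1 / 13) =247 / 5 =49.40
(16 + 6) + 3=25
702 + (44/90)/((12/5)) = 37919/54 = 702.20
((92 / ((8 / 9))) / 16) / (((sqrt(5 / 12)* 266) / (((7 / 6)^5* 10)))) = 55223* sqrt(15) / 262656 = 0.81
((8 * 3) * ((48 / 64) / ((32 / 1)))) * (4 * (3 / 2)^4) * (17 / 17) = 729 / 64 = 11.39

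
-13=-13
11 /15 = 0.73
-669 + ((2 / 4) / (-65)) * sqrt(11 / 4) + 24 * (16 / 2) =-477 - sqrt(11) / 260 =-477.01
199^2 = 39601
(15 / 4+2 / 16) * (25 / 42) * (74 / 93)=925 / 504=1.84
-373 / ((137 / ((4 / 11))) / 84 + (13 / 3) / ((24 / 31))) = -375984 / 10163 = -37.00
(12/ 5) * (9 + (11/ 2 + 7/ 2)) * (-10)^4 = 432000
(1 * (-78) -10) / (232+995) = -88 / 1227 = -0.07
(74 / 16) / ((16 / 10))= 2.89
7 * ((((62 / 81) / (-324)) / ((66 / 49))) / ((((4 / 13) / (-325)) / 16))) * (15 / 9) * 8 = 1796977000 / 649539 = 2766.54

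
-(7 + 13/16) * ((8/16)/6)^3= -125/27648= -0.00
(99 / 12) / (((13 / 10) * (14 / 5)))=825 / 364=2.27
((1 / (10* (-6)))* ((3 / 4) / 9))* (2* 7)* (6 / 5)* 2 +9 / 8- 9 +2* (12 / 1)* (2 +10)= 168047 / 600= 280.08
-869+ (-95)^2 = 8156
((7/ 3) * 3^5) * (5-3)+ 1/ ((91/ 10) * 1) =103204/ 91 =1134.11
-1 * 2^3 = -8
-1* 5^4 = -625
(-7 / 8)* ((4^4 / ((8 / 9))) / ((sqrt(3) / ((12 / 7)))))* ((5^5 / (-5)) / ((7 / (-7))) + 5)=-90720* sqrt(3)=-157131.65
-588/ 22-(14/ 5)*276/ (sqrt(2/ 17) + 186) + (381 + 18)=1932*sqrt(34)/ 1470325 + 5953782051/ 16173575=368.13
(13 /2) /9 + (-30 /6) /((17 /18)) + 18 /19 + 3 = -3631 /5814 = -0.62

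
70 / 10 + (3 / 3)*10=17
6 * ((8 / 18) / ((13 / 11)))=88 / 39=2.26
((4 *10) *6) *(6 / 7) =1440 / 7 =205.71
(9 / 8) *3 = 27 / 8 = 3.38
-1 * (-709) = 709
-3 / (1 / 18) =-54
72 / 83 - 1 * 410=-33958 / 83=-409.13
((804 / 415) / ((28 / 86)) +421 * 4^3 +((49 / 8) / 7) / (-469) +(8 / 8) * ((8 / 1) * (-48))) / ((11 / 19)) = 785940836629 / 17127880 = 45886.64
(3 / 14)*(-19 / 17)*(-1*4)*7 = 114 / 17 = 6.71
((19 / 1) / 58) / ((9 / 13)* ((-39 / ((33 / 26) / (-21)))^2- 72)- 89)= 29887 / 26286529798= 0.00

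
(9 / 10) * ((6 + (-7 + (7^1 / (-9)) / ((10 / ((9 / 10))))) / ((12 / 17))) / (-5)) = 14457 / 20000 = 0.72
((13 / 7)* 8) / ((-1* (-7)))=104 / 49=2.12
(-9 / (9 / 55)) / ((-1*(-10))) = -5.50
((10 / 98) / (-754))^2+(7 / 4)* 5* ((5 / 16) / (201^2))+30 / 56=472753830184255 / 882362310613056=0.54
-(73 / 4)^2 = -5329 / 16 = -333.06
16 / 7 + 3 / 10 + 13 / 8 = 1179 / 280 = 4.21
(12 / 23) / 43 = 0.01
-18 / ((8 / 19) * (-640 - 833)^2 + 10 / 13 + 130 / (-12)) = -26676 / 1353895981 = -0.00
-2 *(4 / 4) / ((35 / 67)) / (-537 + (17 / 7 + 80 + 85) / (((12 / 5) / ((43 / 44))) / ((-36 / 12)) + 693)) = 19941746 / 2795793205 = 0.01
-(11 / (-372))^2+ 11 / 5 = 1521619 / 691920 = 2.20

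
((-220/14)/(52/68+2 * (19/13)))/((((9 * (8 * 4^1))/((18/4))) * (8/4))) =-2431/73024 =-0.03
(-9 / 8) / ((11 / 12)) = -27 / 22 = -1.23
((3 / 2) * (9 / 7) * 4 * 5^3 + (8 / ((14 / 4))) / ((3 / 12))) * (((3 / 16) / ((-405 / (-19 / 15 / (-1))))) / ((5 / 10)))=-64733 / 56700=-1.14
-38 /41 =-0.93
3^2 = 9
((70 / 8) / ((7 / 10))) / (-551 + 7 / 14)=-0.02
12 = 12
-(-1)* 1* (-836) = -836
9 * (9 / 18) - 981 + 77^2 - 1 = 9903 / 2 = 4951.50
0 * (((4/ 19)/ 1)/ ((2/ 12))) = 0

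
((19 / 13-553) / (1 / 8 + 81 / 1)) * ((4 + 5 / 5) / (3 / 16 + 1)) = -4588800 / 160303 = -28.63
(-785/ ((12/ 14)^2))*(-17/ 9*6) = 653905/ 54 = 12109.35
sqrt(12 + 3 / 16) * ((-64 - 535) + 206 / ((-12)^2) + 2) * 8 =-42881 * sqrt(195) / 36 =-16633.35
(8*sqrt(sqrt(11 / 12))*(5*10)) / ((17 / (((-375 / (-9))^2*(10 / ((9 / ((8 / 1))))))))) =250000000*11^(1 / 4)*sqrt(2)*3^(3 / 4) / 4131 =355294.86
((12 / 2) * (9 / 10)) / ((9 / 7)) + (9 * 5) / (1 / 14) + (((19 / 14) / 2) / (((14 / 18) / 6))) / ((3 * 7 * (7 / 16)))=7620411 / 12005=634.77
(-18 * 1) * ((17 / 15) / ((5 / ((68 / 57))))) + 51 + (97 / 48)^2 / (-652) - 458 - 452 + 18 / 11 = -6767732048681 / 7849036800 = -862.24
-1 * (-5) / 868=0.01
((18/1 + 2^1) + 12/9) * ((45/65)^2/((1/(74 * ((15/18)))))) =106560/169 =630.53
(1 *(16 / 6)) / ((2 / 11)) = 44 / 3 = 14.67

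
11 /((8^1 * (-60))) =-11 /480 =-0.02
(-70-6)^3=-438976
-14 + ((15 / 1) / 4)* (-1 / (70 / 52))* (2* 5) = -293 / 7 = -41.86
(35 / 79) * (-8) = -280 / 79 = -3.54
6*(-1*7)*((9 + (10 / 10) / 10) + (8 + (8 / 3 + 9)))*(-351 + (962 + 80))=-4174331 / 5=-834866.20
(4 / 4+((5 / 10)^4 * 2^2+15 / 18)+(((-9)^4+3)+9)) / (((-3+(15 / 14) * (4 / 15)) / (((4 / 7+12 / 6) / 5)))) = -236703 / 190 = -1245.81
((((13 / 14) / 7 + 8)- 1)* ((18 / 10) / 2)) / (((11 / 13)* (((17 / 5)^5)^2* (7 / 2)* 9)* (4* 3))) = 5916015625 / 60850759891152616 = 0.00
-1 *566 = -566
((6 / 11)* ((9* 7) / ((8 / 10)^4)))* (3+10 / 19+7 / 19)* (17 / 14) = 10614375 / 26752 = 396.77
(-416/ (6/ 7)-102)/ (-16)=36.71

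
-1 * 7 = -7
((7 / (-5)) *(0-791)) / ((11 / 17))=1711.44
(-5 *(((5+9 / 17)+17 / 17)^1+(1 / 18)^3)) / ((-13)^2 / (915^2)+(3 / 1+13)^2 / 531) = -67.69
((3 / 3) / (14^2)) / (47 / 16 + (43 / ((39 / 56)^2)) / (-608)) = 115596 / 63250621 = 0.00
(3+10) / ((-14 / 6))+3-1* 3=-39 / 7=-5.57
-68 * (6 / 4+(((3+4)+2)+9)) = -1326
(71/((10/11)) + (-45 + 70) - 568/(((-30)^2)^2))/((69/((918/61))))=177459668/7891875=22.49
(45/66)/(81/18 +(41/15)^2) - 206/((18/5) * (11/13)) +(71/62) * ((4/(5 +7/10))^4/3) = -3925329205954430/58173076466901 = -67.48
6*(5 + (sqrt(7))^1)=6*sqrt(7) + 30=45.87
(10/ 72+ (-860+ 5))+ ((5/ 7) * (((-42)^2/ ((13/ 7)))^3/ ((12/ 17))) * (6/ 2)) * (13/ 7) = 29393759788145/ 6084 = 4831321464.19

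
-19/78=-0.24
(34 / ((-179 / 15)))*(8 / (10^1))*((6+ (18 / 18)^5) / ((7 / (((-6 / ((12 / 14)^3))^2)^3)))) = -27683031164477633 / 16235168256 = -1705127.46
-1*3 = -3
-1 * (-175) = 175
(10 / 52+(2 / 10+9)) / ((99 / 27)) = 333 / 130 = 2.56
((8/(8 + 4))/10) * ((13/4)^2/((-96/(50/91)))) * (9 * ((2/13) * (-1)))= 5/896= 0.01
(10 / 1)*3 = 30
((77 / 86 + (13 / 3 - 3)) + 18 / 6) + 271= 71267 / 258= 276.23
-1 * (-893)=893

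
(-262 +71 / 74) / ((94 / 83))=-34113 / 148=-230.49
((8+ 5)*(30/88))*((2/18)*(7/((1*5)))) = 91/132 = 0.69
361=361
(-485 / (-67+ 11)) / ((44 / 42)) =1455 / 176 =8.27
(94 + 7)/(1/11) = 1111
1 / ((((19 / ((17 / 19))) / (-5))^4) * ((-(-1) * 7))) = 0.00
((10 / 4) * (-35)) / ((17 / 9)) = -1575 / 34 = -46.32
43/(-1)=-43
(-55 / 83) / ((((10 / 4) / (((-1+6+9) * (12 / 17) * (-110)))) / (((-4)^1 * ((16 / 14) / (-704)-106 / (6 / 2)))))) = 57463120 / 1411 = 40725.10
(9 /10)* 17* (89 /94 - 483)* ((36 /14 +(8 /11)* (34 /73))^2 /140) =-463782826792449 /1039496588900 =-446.16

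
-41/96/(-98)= 0.00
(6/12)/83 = 0.01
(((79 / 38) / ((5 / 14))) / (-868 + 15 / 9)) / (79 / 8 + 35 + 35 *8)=-13272 / 641706095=-0.00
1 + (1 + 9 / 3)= 5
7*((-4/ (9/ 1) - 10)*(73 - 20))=-34874/ 9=-3874.89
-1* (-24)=24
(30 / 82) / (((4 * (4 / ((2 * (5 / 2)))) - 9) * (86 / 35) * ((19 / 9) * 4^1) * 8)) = -23625 / 62170432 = -0.00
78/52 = 3/2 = 1.50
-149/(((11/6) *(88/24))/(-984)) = 2639088/121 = 21810.64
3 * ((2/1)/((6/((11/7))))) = 11/7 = 1.57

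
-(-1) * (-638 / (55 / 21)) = -1218 / 5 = -243.60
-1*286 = -286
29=29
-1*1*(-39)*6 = 234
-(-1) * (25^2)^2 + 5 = 390630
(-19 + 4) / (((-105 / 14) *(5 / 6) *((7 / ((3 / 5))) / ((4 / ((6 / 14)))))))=48 / 25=1.92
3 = 3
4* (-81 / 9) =-36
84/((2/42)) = 1764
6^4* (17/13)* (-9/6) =-33048/13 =-2542.15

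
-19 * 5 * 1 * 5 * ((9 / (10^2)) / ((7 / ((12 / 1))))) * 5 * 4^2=-41040 / 7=-5862.86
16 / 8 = 2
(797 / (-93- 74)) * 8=-6376 / 167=-38.18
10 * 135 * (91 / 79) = 122850 / 79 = 1555.06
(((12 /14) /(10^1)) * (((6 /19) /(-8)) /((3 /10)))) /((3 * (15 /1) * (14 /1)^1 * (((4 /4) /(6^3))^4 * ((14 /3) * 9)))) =-30233088 /32585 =-927.82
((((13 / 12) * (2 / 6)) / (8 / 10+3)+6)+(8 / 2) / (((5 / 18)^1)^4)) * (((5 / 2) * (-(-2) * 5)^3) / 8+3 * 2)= 184615315157 / 855000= 215924.35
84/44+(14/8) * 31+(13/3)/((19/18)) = 50381/836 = 60.26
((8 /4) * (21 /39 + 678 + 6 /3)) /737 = 17694 /9581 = 1.85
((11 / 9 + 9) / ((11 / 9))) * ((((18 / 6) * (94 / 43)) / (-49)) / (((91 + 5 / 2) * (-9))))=17296 / 13002297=0.00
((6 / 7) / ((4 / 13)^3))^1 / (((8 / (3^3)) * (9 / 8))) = 19773 / 224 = 88.27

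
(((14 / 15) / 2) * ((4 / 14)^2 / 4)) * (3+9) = 4 / 35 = 0.11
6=6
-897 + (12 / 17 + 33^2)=3276 / 17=192.71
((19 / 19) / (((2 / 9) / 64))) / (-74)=-144 / 37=-3.89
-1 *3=-3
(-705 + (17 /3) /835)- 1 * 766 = -3684838 /2505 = -1470.99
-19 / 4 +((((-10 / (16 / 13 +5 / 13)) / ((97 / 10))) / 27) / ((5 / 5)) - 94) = -21729805 / 219996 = -98.77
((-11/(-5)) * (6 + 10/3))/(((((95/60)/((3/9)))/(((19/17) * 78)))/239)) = 90066.45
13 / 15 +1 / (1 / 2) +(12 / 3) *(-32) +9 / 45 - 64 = -188.93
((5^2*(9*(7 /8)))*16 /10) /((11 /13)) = 372.27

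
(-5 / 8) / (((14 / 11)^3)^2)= -8857805 / 60236288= -0.15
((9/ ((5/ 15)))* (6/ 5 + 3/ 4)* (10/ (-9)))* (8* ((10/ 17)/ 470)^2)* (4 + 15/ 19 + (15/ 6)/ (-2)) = -31473/ 12129619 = -0.00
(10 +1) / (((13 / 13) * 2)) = 11 / 2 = 5.50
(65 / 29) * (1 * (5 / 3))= 325 / 87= 3.74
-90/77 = -1.17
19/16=1.19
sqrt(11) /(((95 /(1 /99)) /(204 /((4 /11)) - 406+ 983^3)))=949862242 * sqrt(11) /9405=334964.03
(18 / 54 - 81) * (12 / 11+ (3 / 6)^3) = -1177 / 12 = -98.08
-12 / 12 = -1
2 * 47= 94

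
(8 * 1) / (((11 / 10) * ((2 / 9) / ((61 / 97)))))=21960 / 1067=20.58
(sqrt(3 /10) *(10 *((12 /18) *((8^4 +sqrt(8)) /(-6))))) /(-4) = sqrt(30) *(sqrt(2) +2048) /18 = 623.62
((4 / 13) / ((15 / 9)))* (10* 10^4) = 18461.54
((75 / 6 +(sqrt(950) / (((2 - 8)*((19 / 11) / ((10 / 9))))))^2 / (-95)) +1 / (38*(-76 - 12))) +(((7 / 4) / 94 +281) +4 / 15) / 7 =4005325289899 / 76192688880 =52.57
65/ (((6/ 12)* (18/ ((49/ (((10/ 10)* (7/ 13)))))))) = 5915/ 9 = 657.22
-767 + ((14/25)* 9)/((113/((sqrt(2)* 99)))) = -767 + 12474* sqrt(2)/2825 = -760.76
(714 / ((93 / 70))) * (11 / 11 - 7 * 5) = -566440 / 31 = -18272.26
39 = 39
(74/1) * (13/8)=481/4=120.25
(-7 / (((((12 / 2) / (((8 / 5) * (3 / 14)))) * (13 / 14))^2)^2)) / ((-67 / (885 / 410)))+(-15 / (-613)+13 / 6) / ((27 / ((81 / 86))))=395195160651737 / 5170124572632500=0.08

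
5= 5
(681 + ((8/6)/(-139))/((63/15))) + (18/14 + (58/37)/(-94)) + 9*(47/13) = 141509630432/197969499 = 714.81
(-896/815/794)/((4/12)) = -1344/323555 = -0.00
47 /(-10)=-47 /10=-4.70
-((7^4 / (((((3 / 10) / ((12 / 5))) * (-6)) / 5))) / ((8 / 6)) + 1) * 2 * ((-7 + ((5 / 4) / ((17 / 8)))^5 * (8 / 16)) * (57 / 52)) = -183288.50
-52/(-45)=52/45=1.16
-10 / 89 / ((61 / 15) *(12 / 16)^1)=-200 / 5429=-0.04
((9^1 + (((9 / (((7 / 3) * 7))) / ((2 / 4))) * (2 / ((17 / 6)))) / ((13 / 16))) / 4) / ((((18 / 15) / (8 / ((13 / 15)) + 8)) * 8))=179715 / 40222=4.47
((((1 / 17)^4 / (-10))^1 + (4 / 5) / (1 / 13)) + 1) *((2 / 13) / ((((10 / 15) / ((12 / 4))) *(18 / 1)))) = 9521393 / 21715460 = 0.44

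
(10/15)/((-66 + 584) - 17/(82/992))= 0.00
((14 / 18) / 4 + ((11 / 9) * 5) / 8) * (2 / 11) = 23 / 132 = 0.17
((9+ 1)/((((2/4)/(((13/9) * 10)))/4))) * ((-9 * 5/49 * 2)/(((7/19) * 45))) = -395200/3087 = -128.02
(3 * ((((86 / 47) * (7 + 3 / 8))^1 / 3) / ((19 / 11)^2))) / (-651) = -0.01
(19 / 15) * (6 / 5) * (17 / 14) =323 / 175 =1.85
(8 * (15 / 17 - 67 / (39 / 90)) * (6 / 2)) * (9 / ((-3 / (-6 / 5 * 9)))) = -26418960 / 221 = -119542.81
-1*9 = -9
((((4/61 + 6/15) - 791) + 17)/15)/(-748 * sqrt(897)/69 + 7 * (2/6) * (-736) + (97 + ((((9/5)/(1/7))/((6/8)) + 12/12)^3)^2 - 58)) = -316013571808537295000/194901168964064874401024237 - 107711269531250 * sqrt(897)/194901168964064874401024237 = -0.00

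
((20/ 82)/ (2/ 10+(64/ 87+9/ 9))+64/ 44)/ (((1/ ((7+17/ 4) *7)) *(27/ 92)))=241581305/ 569613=424.11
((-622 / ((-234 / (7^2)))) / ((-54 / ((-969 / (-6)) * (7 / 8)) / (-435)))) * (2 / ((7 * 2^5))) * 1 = 713718565 / 539136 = 1323.82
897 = 897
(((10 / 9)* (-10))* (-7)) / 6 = 350 / 27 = 12.96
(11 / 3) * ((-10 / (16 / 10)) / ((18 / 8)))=-275 / 27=-10.19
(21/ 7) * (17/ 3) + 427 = 444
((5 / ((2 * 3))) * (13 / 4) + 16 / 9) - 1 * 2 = 179 / 72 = 2.49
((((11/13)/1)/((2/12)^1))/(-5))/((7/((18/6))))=-198/455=-0.44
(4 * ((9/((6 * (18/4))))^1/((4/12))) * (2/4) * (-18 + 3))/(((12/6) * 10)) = -3/2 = -1.50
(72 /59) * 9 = 648 /59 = 10.98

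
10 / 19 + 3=67 / 19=3.53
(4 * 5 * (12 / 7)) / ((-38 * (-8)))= 15 / 133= 0.11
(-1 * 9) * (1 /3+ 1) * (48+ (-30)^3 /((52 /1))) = 73512 /13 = 5654.77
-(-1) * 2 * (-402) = -804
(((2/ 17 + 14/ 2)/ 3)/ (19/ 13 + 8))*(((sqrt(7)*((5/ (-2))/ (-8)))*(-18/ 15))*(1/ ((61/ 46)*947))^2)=-832117*sqrt(7)/ 13955443940598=-0.00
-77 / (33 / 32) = -224 / 3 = -74.67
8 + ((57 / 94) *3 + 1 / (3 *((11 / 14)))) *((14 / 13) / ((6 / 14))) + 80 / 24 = 1026533 / 60489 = 16.97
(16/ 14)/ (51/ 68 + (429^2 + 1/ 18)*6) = 96/ 92756755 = 0.00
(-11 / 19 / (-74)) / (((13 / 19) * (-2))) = -11 / 1924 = -0.01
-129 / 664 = -0.19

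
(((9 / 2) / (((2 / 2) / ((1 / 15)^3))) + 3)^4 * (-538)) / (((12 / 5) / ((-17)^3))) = 33931341031998319597 / 379687500000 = 89366494.90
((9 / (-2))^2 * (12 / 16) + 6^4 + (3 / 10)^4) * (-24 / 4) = -9833967 / 1250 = -7867.17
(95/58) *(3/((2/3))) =855/116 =7.37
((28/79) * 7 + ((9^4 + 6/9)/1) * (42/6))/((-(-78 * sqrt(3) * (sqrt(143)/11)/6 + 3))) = 119750323/512868 + 141523109 * sqrt(429)/1538604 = 2138.64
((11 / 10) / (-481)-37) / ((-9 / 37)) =59327 / 390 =152.12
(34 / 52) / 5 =17 / 130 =0.13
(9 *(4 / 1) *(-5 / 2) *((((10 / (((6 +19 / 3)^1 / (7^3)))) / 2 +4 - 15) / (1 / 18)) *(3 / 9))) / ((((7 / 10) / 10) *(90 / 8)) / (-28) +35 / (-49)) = 5731084800 / 61531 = 93141.42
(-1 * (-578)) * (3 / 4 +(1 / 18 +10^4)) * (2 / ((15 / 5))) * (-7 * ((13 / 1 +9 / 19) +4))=-241808437444 / 513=-471361476.50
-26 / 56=-13 / 28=-0.46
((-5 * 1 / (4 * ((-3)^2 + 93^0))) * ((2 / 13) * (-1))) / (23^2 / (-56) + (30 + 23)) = 14 / 31707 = 0.00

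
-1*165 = -165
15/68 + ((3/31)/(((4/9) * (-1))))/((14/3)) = 5133/29512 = 0.17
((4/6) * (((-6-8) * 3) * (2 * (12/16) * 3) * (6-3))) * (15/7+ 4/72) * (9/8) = -7479/8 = -934.88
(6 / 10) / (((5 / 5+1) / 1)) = 3 / 10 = 0.30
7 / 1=7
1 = 1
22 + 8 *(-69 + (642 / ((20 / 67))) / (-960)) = -219169 / 400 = -547.92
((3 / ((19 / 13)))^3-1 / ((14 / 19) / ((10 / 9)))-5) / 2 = 924907 / 864234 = 1.07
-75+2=-73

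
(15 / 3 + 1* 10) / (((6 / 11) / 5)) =275 / 2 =137.50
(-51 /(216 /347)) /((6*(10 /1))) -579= -2507179 /4320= -580.37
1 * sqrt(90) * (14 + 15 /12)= 183 * sqrt(10) /4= 144.67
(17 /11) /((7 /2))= 34 /77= 0.44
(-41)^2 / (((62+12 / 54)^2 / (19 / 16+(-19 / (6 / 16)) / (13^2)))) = 326831787 / 847974400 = 0.39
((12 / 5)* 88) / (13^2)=1056 / 845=1.25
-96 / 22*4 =-192 / 11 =-17.45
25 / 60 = 0.42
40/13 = 3.08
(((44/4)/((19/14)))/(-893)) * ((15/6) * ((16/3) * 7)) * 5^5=-134750000/50901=-2647.30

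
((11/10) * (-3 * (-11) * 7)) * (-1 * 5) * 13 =-33033/2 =-16516.50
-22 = -22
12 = 12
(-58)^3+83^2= -188223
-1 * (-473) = 473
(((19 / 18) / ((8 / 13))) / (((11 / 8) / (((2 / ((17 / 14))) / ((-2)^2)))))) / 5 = 1729 / 16830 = 0.10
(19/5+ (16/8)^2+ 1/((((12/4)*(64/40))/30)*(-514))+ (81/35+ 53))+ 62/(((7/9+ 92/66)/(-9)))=-599787217/3094280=-193.84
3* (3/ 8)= 9/ 8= 1.12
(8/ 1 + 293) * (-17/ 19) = -5117/ 19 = -269.32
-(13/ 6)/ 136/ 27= -13/ 22032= -0.00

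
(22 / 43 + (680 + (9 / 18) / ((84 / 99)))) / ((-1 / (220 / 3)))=-30068335 / 602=-49947.40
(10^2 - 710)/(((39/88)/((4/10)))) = -21472/39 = -550.56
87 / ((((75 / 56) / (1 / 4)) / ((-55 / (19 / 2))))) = -8932 / 95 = -94.02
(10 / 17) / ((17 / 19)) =0.66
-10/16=-5/8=-0.62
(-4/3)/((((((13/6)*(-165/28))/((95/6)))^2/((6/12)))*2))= -283024/552123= -0.51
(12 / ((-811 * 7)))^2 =144 / 32228329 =0.00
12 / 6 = 2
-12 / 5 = -2.40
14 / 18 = 7 / 9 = 0.78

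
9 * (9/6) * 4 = 54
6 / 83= 0.07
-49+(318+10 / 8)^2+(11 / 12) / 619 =3026807909 / 29712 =101871.56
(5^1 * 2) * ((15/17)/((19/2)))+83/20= 32809/6460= 5.08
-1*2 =-2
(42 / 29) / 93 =0.02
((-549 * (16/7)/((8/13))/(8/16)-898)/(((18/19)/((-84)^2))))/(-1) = 37063376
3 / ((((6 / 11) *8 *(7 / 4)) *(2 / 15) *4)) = 165 / 224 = 0.74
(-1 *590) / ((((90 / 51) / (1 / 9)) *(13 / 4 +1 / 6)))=-4012 / 369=-10.87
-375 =-375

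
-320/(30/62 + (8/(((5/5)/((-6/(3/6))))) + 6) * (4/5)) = 9920/2217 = 4.47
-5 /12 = -0.42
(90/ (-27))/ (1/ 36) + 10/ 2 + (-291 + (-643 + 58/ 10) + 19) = -5121/ 5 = -1024.20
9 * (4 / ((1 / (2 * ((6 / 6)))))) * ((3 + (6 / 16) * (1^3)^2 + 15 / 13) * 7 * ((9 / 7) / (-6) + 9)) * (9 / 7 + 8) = 2606985 / 14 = 186213.21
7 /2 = 3.50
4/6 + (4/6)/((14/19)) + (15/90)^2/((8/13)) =3259/2016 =1.62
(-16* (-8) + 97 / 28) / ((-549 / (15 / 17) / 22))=-67485 / 14518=-4.65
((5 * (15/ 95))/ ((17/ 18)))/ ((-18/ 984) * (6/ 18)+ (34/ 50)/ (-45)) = -49815000/ 1263899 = -39.41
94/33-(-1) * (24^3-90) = 453316/33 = 13736.85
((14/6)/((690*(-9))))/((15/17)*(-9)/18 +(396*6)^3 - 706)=-119/4248161926575975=-0.00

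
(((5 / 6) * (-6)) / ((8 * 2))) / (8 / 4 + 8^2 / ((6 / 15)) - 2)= -0.00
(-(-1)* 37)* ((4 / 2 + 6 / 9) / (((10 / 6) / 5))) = 296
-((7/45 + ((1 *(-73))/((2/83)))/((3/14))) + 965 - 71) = 595958/45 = 13243.51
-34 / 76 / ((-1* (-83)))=-0.01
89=89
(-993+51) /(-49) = 942 /49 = 19.22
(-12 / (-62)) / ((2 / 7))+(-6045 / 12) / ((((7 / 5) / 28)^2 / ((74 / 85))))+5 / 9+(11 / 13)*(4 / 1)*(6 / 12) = -10816259030 / 61659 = -175420.60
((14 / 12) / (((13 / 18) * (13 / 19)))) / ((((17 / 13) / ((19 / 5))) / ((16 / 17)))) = 121296 / 18785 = 6.46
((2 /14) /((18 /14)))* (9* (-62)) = -62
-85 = -85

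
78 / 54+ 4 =5.44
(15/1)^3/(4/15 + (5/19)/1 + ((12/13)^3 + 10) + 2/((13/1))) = 2113239375/7182007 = 294.24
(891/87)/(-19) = -297/551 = -0.54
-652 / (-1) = 652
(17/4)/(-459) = -0.01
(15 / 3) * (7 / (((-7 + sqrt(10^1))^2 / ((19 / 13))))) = 3.47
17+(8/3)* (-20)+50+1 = 44/3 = 14.67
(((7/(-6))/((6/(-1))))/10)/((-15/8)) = -7/675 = -0.01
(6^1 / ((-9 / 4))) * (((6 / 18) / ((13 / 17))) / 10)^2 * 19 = -0.10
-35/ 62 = -0.56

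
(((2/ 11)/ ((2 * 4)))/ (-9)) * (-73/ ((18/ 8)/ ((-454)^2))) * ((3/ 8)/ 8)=3761617/ 4752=791.59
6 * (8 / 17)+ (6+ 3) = 201 / 17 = 11.82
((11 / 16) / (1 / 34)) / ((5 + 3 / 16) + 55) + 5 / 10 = 1711 / 1926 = 0.89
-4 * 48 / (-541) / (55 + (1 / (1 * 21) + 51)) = 4032 / 1204807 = 0.00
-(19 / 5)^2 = -14.44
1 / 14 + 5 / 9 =79 / 126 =0.63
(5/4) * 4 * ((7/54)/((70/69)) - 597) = -107437/36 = -2984.36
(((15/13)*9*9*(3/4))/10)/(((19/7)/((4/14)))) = 729/988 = 0.74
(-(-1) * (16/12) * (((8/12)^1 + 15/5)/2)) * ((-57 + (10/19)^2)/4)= -225247/6498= -34.66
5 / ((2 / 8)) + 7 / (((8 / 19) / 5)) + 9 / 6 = 837 / 8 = 104.62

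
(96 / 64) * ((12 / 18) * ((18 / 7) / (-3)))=-6 / 7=-0.86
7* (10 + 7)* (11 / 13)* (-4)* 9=-47124 / 13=-3624.92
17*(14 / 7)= 34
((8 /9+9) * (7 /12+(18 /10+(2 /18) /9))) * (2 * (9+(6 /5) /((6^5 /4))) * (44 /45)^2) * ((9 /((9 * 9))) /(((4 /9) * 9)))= 609405444109 /53808401250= 11.33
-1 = -1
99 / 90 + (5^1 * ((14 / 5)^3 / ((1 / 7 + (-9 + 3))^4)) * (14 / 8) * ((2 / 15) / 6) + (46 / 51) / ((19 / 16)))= 1.86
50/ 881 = 0.06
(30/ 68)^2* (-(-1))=225/ 1156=0.19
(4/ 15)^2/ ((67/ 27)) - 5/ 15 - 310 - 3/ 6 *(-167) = -2279387/ 10050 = -226.80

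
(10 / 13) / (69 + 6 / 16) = 16 / 1443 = 0.01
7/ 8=0.88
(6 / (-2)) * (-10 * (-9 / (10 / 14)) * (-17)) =6426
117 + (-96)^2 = 9333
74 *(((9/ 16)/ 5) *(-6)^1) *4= -999/ 5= -199.80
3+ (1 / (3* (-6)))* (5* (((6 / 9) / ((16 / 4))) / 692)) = 224203 / 74736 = 3.00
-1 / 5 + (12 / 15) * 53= 42.20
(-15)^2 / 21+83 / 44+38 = 15585 / 308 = 50.60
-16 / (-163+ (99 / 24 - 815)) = 128 / 7791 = 0.02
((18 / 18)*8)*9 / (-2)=-36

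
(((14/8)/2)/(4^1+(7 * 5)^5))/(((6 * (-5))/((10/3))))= -7/3781575288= -0.00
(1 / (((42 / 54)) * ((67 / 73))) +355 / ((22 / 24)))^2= 4020694697889 / 26615281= 151067.15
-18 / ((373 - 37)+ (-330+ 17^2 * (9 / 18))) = -0.12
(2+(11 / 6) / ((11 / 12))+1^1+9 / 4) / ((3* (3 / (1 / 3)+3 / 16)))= 0.26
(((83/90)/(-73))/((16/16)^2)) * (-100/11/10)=83/7227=0.01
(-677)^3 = -310288733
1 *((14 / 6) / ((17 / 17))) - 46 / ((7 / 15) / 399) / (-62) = 59212 / 93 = 636.69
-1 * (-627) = 627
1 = 1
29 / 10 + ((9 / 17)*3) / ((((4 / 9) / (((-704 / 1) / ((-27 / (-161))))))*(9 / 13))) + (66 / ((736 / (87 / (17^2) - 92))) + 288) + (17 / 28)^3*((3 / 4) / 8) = -499286103340119 / 23346391040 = -21386.01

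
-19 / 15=-1.27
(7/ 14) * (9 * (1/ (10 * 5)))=9/ 100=0.09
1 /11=0.09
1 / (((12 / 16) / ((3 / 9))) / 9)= 4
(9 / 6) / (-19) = -3 / 38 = -0.08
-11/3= -3.67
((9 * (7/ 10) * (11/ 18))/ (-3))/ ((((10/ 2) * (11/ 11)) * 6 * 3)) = -0.01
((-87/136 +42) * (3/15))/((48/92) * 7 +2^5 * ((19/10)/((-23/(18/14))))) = 301875/9248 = 32.64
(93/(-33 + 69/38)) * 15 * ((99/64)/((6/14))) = -161.46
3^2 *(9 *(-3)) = -243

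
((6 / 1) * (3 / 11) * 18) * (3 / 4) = 243 / 11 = 22.09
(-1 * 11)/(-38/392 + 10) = -2156/1941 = -1.11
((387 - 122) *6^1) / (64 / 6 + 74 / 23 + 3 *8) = 54855 / 1307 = 41.97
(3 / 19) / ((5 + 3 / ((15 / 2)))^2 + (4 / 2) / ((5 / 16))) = 75 / 16891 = 0.00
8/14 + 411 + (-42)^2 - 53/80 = 1217949/560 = 2174.91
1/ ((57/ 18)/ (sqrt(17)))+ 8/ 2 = 6 * sqrt(17)/ 19+ 4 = 5.30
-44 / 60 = -11 / 15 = -0.73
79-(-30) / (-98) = 3856 / 49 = 78.69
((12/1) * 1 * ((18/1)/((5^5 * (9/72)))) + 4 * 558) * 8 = 55813824/3125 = 17860.42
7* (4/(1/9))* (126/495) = 3528/55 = 64.15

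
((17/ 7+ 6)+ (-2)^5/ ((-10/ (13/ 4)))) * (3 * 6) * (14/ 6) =3954/ 5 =790.80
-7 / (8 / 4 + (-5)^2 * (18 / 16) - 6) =-56 / 193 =-0.29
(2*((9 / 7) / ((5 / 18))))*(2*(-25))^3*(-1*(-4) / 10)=-3240000 / 7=-462857.14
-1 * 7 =-7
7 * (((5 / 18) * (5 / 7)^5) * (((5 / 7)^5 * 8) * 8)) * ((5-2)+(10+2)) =7812500000 / 121060821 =64.53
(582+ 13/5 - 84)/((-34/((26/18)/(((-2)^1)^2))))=-32539/6120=-5.32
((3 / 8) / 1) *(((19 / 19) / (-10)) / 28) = -3 / 2240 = -0.00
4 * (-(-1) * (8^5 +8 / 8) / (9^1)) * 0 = 0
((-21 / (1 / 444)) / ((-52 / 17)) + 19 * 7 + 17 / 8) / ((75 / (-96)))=-1324276 / 325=-4074.70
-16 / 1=-16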